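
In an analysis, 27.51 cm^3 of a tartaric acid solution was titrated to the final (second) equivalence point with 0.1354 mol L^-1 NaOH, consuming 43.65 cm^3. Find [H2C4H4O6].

n(NaOH) = 0.1354 x 0.04365 = 0.005910 mol.
At the final (second) equivalence point, 2 mol OH^- react per mol H2C4H4O6, so n(H2C4H4O6) = 0.005910 / 2 = 0.002955 mol.
[H2C4H4O6] = 0.002955 / 0.02751 L = 0.107 M.

0.107 M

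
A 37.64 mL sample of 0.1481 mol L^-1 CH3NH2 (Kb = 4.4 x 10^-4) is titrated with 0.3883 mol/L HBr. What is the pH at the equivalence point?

n(CH3NH2) = 0.1481 x 0.03764 = 0.005574 mol; V(HBr) at equivalence = 0.005574/0.3883 = 0.01436 L.
At equivalence the base is fully converted to CH3NH3+; total volume = 0.05200 L, so [CH3NH3+] = 0.005574/0.05200 = 0.1072 M.
Ka(CH3NH3+) = Kw/Kb = 1.0e-14 / 4.4 x 10^-4 = 2.27e-11.
[H^+] = sqrt(Ka x [CH3NH3+]) = sqrt(2.27e-11 x 0.1072) = 1.56e-6 M.
pH = -log(1.56e-6) = 5.81.

5.81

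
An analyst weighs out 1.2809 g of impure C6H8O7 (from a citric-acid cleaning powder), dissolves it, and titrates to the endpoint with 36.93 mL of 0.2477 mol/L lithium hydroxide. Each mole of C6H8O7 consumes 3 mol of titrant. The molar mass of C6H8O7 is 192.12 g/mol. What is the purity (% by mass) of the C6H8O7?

45.7%

n(LiOH) = 0.2477 x 0.03693 = 0.009148 mol.
n(C6H8O7) = 0.009148 / 3 = 0.003049 mol.
mass of C6H8O7 = 0.003049 x 192.12 = 0.5858 g.
% purity = 0.5858 / 1.2809 x 100 = 45.7%.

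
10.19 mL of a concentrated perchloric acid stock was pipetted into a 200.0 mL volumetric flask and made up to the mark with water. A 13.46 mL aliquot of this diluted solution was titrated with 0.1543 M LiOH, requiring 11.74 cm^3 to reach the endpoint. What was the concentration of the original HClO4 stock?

2.64 M

n(LiOH) = 0.1543 x 0.01174 = 0.001811 mol.
n(HClO4) in the aliquot = 0.001811 mol.
[diluted HClO4] = 0.001811 / 0.01346 = 0.1346 M.
Dilution factor = 200.0/10.19 = 19.63, so [stock] = 0.1346 x 19.63 = 2.64 M.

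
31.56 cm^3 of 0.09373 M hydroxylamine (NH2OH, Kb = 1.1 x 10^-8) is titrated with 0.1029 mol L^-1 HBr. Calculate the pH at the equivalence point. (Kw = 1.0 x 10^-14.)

3.68

n(NH2OH) = 0.09373 x 0.03156 = 0.002958 mol; V(HBr) at equivalence = 0.002958/0.1029 = 0.02875 L.
At equivalence the base is fully converted to NH3OH+; total volume = 0.06031 L, so [NH3OH+] = 0.002958/0.06031 = 0.04905 M.
Ka(NH3OH+) = Kw/Kb = 1.0e-14 / 1.1 x 10^-8 = 9.09e-7.
[H^+] = sqrt(Ka x [NH3OH+]) = sqrt(9.09e-7 x 0.04905) = 0.000211 M.
pH = -log(0.000211) = 3.68.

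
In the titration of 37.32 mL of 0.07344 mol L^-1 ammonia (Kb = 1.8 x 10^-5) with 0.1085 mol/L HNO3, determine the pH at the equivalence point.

n(NH3) = 0.07344 x 0.03732 = 0.002741 mol; V(HNO3) at equivalence = 0.002741/0.1085 = 0.02526 L.
At equivalence the base is fully converted to NH4+; total volume = 0.06258 L, so [NH4+] = 0.002741/0.06258 = 0.04380 M.
Ka(NH4+) = Kw/Kb = 1.0e-14 / 1.8 x 10^-5 = 5.56e-10.
[H^+] = sqrt(Ka x [NH4+]) = sqrt(5.56e-10 x 0.04380) = 4.93e-6 M.
pH = -log(4.93e-6) = 5.31.

5.31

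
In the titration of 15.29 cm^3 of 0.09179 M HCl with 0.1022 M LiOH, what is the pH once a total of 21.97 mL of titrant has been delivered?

12.35

n(acid) = 0.09179 x 0.01529 = 0.001403 mol; n(LiOH) added = 0.1022 x 0.02197 = 0.002245 mol.
Base is in excess by 0.002245 - 0.001403 = 0.0008419 mol in a total volume of 0.03726 L.
[OH^-] = 0.0008419/0.03726 = 0.02259 M, so pOH = 1.65 and pH = 14.00 - 1.65 = 12.35.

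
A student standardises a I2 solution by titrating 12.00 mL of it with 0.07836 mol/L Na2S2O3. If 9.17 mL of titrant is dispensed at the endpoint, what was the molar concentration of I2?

0.0299 M

n(Na2S2O3) = 0.07836 x 0.009170 = 0.0007186 mol.
From the balanced equation, 2 mol Na2S2O3 reacts with 1 mol I2, so n(I2) = 0.0007186 x 1/2 = 0.0003593 mol.
[I2] = 0.0003593 / 0.01200 L = 0.0299 M.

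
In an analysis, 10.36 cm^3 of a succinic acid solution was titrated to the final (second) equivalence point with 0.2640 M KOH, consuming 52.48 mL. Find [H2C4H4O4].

n(KOH) = 0.2640 x 0.05248 = 0.01385 mol.
At the final (second) equivalence point, 2 mol OH^- react per mol H2C4H4O4, so n(H2C4H4O4) = 0.01385 / 2 = 0.006927 mol.
[H2C4H4O4] = 0.006927 / 0.01036 L = 0.669 M.

0.669 M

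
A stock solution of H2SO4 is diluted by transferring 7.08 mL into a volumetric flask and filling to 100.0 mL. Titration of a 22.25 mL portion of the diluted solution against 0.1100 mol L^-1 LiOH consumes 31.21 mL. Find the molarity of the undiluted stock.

1.09 M

n(LiOH) = 0.1100 x 0.03121 = 0.003433 mol.
n(H2SO4) in the aliquot = 0.003433 x 1/2 = 0.001717 mol.
[diluted H2SO4] = 0.001717 / 0.02225 = 0.07715 M.
Dilution factor = 100.0/7.080 = 14.12, so [stock] = 0.07715 x 14.12 = 1.09 M.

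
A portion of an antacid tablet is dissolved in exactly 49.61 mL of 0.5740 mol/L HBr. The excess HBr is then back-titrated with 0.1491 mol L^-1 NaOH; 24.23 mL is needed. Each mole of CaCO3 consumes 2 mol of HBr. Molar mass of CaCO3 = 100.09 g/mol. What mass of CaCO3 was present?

Total n(HBr) added = 0.5740 x 0.04961 = 0.02848 mol.
n(NaOH) used = 0.1491 x 0.02423 = 0.003613 mol, which equals the excess n(HBr).
So n(HBr) consumed by the sample = 0.02848 - 0.003613 = 0.02486 mol.
n(CaCO3) = 0.02486 / 2 = 0.01243 mol.
mass = 0.01243 mol x 100.09 g/mol = 1.24 g.

1.24 g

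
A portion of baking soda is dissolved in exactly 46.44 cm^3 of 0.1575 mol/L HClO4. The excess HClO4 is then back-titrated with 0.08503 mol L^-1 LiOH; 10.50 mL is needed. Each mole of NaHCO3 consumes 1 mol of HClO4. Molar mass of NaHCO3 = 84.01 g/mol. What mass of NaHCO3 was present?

Total n(HClO4) added = 0.1575 x 0.04644 = 0.007314 mol.
n(LiOH) used = 0.08503 x 0.01050 = 0.0008928 mol, which equals the excess n(HClO4).
So n(HClO4) consumed by the sample = 0.007314 - 0.0008928 = 0.006421 mol.
n(NaHCO3) = 0.006421 / 1 = 0.006421 mol.
mass = 0.006421 mol x 84.01 g/mol = 0.539 g.

0.539 g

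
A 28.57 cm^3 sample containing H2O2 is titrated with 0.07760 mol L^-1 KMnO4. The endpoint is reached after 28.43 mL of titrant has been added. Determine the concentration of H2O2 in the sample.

0.193 M

n(KMnO4) = 0.07760 x 0.02843 = 0.002206 mol.
From the balanced equation, 2 mol KMnO4 reacts with 5 mol H2O2, so n(H2O2) = 0.002206 x 5/2 = 0.005515 mol.
[H2O2] = 0.005515 / 0.02857 L = 0.193 M.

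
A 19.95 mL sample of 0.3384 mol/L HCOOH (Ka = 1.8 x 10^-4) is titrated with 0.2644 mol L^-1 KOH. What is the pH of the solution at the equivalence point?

n(HCOOH) = 0.3384 x 0.01995 = 0.006751 mol; V(KOH) at equivalence = 0.006751/0.2644 = 0.02553 L.
At equivalence all the acid is converted to HCOO-; total volume = 0.01995 + 0.02553 = 0.04548 L, so [HCOO-] = 0.006751/0.04548 = 0.1484 M.
Kb = Kw/Ka = 1.0e-14 / 1.8 x 10^-4 = 5.56e-11.
[OH^-] = sqrt(Kb x [HCOO-]) = sqrt(5.56e-11 x 0.1484) = 2.87e-6 M.
pOH = 5.54, so pH = 14.00 - 5.54 = 8.46.

8.46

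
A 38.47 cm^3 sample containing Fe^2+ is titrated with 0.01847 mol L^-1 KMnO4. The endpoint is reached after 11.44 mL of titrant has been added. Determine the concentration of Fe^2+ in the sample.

n(KMnO4) = 0.01847 x 0.01144 = 0.0002113 mol.
From the balanced equation, 1 mol KMnO4 reacts with 5 mol Fe^2+, so n(Fe^2+) = 0.0002113 x 5/1 = 0.001056 mol.
[Fe^2+] = 0.001056 / 0.03847 L = 0.0275 M.

0.0275 M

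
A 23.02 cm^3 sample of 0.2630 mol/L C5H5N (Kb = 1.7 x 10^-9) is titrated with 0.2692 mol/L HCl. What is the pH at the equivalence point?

3.05

n(C5H5N) = 0.2630 x 0.02302 = 0.006054 mol; V(HCl) at equivalence = 0.006054/0.2692 = 0.02249 L.
At equivalence the base is fully converted to C5H5NH+; total volume = 0.04551 L, so [C5H5NH+] = 0.006054/0.04551 = 0.1330 M.
Ka(C5H5NH+) = Kw/Kb = 1.0e-14 / 1.7 x 10^-9 = 5.88e-6.
[H^+] = sqrt(Ka x [C5H5NH+]) = sqrt(5.88e-6 x 0.1330) = 0.000885 M.
pH = -log(0.000885) = 3.05.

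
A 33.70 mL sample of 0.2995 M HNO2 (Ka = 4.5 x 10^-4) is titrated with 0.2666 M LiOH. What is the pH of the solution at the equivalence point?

n(HNO2) = 0.2995 x 0.03370 = 0.01009 mol; V(LiOH) at equivalence = 0.01009/0.2666 = 0.03786 L.
At equivalence all the acid is converted to NO2-; total volume = 0.03370 + 0.03786 = 0.07156 L, so [NO2-] = 0.01009/0.07156 = 0.1410 M.
Kb = Kw/Ka = 1.0e-14 / 4.5 x 10^-4 = 2.22e-11.
[OH^-] = sqrt(Kb x [NO2-]) = sqrt(2.22e-11 x 0.1410) = 1.77e-6 M.
pOH = 5.75, so pH = 14.00 - 5.75 = 8.25.

8.25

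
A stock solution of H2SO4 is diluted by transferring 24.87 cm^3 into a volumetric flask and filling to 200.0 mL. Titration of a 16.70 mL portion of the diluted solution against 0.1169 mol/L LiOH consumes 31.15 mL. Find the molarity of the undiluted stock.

n(LiOH) = 0.1169 x 0.03115 = 0.003641 mol.
n(H2SO4) in the aliquot = 0.003641 x 1/2 = 0.001821 mol.
[diluted H2SO4] = 0.001821 / 0.01670 = 0.1090 M.
Dilution factor = 200.0/24.87 = 8.042, so [stock] = 0.1090 x 8.042 = 0.877 M.

0.877 M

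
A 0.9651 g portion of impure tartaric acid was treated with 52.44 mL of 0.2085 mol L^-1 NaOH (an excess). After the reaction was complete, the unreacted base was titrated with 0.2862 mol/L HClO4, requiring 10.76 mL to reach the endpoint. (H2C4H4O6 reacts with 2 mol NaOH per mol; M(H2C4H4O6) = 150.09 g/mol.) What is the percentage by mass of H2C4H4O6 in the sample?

Total n(NaOH) added = 0.2085 x 0.05244 = 0.01093 mol.
n(HClO4) used = 0.2862 x 0.01076 = 0.003080 mol, which equals the excess n(NaOH).
So n(NaOH) consumed by the sample = 0.01093 - 0.003080 = 0.007854 mol.
n(H2C4H4O6) = 0.007854 / 2 = 0.003927 mol.
mass H2C4H4O6 = 0.003927 x 150.09 = 0.5894 g, so %H2C4H4O6 = 0.5894/0.9651 x 100 = 61.1%.

61.1%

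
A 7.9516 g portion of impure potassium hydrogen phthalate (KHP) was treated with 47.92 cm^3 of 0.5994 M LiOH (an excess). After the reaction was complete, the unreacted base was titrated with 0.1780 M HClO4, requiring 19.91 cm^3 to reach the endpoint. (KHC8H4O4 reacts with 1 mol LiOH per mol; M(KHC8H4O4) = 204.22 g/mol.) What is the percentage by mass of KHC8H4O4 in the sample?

64.7%

Total n(LiOH) added = 0.5994 x 0.04792 = 0.02872 mol.
n(HClO4) used = 0.1780 x 0.01991 = 0.003544 mol, which equals the excess n(LiOH).
So n(LiOH) consumed by the sample = 0.02872 - 0.003544 = 0.02518 mol.
n(KHC8H4O4) = 0.02518 / 1 = 0.02518 mol.
mass KHC8H4O4 = 0.02518 x 204.22 = 5.142 g, so %KHC8H4O4 = 5.142/7.9516 x 100 = 64.7%.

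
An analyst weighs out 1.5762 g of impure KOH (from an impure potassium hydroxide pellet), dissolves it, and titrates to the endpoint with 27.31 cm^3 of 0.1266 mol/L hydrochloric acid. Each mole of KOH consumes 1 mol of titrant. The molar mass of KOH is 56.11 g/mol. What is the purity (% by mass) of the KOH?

12.3%

n(HCl) = 0.1266 x 0.02731 = 0.003457 mol.
n(KOH) = 0.003457 / 1 = 0.003457 mol.
mass of KOH = 0.003457 x 56.11 = 0.1940 g.
% purity = 0.1940 / 1.5762 x 100 = 12.3%.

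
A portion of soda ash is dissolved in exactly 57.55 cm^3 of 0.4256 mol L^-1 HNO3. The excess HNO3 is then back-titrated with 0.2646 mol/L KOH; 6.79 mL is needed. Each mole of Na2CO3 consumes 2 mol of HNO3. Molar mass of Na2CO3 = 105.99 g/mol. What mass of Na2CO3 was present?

1.20 g

Total n(HNO3) added = 0.4256 x 0.05755 = 0.02449 mol.
n(KOH) used = 0.2646 x 0.006790 = 0.001797 mol, which equals the excess n(HNO3).
So n(HNO3) consumed by the sample = 0.02449 - 0.001797 = 0.02270 mol.
n(Na2CO3) = 0.02270 / 2 = 0.01135 mol.
mass = 0.01135 mol x 105.99 g/mol = 1.20 g.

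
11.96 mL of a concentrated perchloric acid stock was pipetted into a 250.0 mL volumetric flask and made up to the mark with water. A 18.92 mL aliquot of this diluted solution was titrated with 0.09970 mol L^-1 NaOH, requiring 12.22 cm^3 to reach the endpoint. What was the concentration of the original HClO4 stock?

n(NaOH) = 0.09970 x 0.01222 = 0.001218 mol.
n(HClO4) in the aliquot = 0.001218 mol.
[diluted HClO4] = 0.001218 / 0.01892 = 0.06439 M.
Dilution factor = 250.0/11.96 = 20.90, so [stock] = 0.06439 x 20.90 = 1.35 M.

1.35 M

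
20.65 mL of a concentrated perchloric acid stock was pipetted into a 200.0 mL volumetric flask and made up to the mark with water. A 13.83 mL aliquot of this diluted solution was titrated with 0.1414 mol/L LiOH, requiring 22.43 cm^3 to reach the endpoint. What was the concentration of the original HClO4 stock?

2.22 M

n(LiOH) = 0.1414 x 0.02243 = 0.003172 mol.
n(HClO4) in the aliquot = 0.003172 mol.
[diluted HClO4] = 0.003172 / 0.01383 = 0.2293 M.
Dilution factor = 200.0/20.65 = 9.685, so [stock] = 0.2293 x 9.685 = 2.22 M.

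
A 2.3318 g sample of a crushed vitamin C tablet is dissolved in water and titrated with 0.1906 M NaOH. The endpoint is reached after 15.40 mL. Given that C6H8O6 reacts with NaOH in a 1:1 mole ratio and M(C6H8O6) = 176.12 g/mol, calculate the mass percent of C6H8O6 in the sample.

22.2%

n(NaOH) = 0.1906 x 0.01540 = 0.002935 mol.
n(C6H8O6) = 0.002935 / 1 = 0.002935 mol.
mass of C6H8O6 = 0.002935 x 176.12 = 0.5170 g.
% purity = 0.5170 / 2.3318 x 100 = 22.2%.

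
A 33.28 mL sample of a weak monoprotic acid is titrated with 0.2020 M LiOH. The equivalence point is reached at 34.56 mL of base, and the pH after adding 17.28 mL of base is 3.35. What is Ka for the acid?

17.28 mL is half of the equivalence volume, so this is the half-equivalence point where [HA] = [A^-].
At half-equivalence pH = pKa, so pKa = 3.35.
Ka = 10^(-3.35) = 4.5 x 10^-4.

4.5 x 10^-4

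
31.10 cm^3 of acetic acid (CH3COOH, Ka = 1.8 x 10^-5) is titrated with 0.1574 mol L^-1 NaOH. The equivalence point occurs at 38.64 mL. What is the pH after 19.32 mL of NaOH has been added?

4.74

19.32 mL is exactly half the equivalence volume (38.64/2), i.e. the half-equivalence point.
There, n(HA) = n(A^-), so pH = pKa = -log(1.8 x 10^-5) = 4.74.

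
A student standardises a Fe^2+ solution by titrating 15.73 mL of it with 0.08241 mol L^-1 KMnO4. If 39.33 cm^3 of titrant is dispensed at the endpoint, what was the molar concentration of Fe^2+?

n(KMnO4) = 0.08241 x 0.03933 = 0.003241 mol.
From the balanced equation, 1 mol KMnO4 reacts with 5 mol Fe^2+, so n(Fe^2+) = 0.003241 x 5/1 = 0.01621 mol.
[Fe^2+] = 0.01621 / 0.01573 L = 1.03 M.

1.03 M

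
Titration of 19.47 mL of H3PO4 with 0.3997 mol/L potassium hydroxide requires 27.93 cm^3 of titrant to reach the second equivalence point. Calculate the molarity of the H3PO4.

0.287 M

n(KOH) = 0.3997 x 0.02793 = 0.01116 mol.
At the second equivalence point, 2 mol OH^- react per mol H3PO4, so n(H3PO4) = 0.01116 / 2 = 0.005582 mol.
[H3PO4] = 0.005582 / 0.01947 L = 0.287 M.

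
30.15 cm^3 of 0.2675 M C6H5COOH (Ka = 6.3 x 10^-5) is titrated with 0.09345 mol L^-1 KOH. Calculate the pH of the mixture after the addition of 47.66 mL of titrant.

Initial n(C6H5COOH) = 0.2675 x 0.03015 = 0.008065 mol.
n(KOH) added = 0.09345 x 0.04766 = 0.004454 mol, converting that many moles of C6H5COOH to C6H5COO-.
Remaining n(C6H5COOH) = 0.003611 mol; n(C6H5COO-) = 0.004454 mol.
By Henderson-Hasselbalch, pH = pKa + log([A^-]/[HA]) = 4.20 + log(0.004454/0.003611) = 4.20 + (+0.09) = 4.29.

4.29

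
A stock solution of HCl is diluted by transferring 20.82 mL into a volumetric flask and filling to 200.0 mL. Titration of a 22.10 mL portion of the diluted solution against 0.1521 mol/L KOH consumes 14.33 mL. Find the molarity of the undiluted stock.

n(KOH) = 0.1521 x 0.01433 = 0.002180 mol.
n(HCl) in the aliquot = 0.002180 mol.
[diluted HCl] = 0.002180 / 0.02210 = 0.09862 M.
Dilution factor = 200.0/20.82 = 9.606, so [stock] = 0.09862 x 9.606 = 0.947 M.

0.947 M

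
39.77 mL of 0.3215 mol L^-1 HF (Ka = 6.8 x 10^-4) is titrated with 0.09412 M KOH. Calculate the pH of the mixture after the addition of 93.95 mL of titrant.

Initial n(HF) = 0.3215 x 0.03977 = 0.01279 mol.
n(KOH) added = 0.09412 x 0.09395 = 0.008843 mol, converting that many moles of HF to F-.
Remaining n(HF) = 0.003943 mol; n(F-) = 0.008843 mol.
By Henderson-Hasselbalch, pH = pKa + log([A^-]/[HA]) = 3.17 + log(0.008843/0.003943) = 3.17 + (+0.35) = 3.52.

3.52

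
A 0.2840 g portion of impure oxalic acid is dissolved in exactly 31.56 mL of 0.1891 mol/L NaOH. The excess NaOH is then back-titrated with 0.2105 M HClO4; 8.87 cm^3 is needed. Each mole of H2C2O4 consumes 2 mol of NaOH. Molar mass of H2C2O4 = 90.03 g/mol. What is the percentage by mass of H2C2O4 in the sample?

65.0%

Total n(NaOH) added = 0.1891 x 0.03156 = 0.005968 mol.
n(HClO4) used = 0.2105 x 0.008870 = 0.001867 mol, which equals the excess n(NaOH).
So n(NaOH) consumed by the sample = 0.005968 - 0.001867 = 0.004101 mol.
n(H2C2O4) = 0.004101 / 2 = 0.002050 mol.
mass H2C2O4 = 0.002050 x 90.03 = 0.1846 g, so %H2C2O4 = 0.1846/0.2840 x 100 = 65.0%.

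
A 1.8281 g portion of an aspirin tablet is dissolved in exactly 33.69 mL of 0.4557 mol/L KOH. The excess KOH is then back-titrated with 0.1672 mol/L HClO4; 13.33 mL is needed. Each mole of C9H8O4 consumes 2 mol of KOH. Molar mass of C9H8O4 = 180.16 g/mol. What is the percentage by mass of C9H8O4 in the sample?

Total n(KOH) added = 0.4557 x 0.03369 = 0.01535 mol.
n(HClO4) used = 0.1672 x 0.01333 = 0.002229 mol, which equals the excess n(KOH).
So n(KOH) consumed by the sample = 0.01535 - 0.002229 = 0.01312 mol.
n(C9H8O4) = 0.01312 / 2 = 0.006562 mol.
mass C9H8O4 = 0.006562 x 180.16 = 1.182 g, so %C9H8O4 = 1.182/1.8281 x 100 = 64.7%.

64.7%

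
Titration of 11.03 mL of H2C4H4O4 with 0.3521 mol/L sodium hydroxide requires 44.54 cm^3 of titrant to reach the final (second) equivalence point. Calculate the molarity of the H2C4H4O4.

n(NaOH) = 0.3521 x 0.04454 = 0.01568 mol.
At the final (second) equivalence point, 2 mol OH^- react per mol H2C4H4O4, so n(H2C4H4O4) = 0.01568 / 2 = 0.007841 mol.
[H2C4H4O4] = 0.007841 / 0.01103 L = 0.711 M.

0.711 M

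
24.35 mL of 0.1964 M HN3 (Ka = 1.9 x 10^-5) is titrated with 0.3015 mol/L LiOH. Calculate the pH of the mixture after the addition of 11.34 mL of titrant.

Initial n(HN3) = 0.1964 x 0.02435 = 0.004782 mol.
n(LiOH) added = 0.3015 x 0.01134 = 0.003419 mol, converting that many moles of HN3 to N3-.
Remaining n(HN3) = 0.001363 mol; n(N3-) = 0.003419 mol.
By Henderson-Hasselbalch, pH = pKa + log([A^-]/[HA]) = 4.72 + log(0.003419/0.001363) = 4.72 + (+0.40) = 5.12.

5.12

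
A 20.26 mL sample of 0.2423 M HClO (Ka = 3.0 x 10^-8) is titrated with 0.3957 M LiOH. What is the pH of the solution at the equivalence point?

10.35

n(HClO) = 0.2423 x 0.02026 = 0.004909 mol; V(LiOH) at equivalence = 0.004909/0.3957 = 0.01241 L.
At equivalence all the acid is converted to ClO-; total volume = 0.02026 + 0.01241 = 0.03267 L, so [ClO-] = 0.004909/0.03267 = 0.1503 M.
Kb = Kw/Ka = 1.0e-14 / 3.0 x 10^-8 = 3.33e-7.
[OH^-] = sqrt(Kb x [ClO-]) = sqrt(3.33e-7 x 0.1503) = 0.000224 M.
pOH = 3.65, so pH = 14.00 - 3.65 = 10.35.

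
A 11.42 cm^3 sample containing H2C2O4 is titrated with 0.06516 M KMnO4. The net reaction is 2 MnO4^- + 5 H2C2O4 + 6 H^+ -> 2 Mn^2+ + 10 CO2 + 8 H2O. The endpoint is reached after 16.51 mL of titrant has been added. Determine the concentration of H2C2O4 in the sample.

n(KMnO4) = 0.06516 x 0.01651 = 0.001076 mol.
From the balanced equation, 2 mol KMnO4 reacts with 5 mol H2C2O4, so n(H2C2O4) = 0.001076 x 5/2 = 0.002689 mol.
[H2C2O4] = 0.002689 / 0.01142 L = 0.236 M.

0.236 M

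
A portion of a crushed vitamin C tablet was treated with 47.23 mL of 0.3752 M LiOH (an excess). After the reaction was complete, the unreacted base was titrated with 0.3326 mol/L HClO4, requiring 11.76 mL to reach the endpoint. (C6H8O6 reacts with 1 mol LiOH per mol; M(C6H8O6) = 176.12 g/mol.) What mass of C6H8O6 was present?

Total n(LiOH) added = 0.3752 x 0.04723 = 0.01772 mol.
n(HClO4) used = 0.3326 x 0.01176 = 0.003911 mol, which equals the excess n(LiOH).
So n(LiOH) consumed by the sample = 0.01772 - 0.003911 = 0.01381 mol.
n(C6H8O6) = 0.01381 / 1 = 0.01381 mol.
mass = 0.01381 mol x 176.12 g/mol = 2.43 g.

2.43 g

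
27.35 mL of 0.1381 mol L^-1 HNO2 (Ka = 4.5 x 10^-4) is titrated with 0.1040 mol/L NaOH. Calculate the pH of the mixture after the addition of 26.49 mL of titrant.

3.78

Initial n(HNO2) = 0.1381 x 0.02735 = 0.003777 mol.
n(NaOH) added = 0.1040 x 0.02649 = 0.002755 mol, converting that many moles of HNO2 to NO2-.
Remaining n(HNO2) = 0.001022 mol; n(NO2-) = 0.002755 mol.
By Henderson-Hasselbalch, pH = pKa + log([A^-]/[HA]) = 3.35 + log(0.002755/0.001022) = 3.35 + (+0.43) = 3.78.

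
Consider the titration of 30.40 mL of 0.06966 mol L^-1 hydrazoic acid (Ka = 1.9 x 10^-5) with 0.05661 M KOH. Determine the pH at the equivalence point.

n(HN3) = 0.06966 x 0.03040 = 0.002118 mol; V(KOH) at equivalence = 0.002118/0.05661 = 0.03741 L.
At equivalence all the acid is converted to N3-; total volume = 0.03040 + 0.03741 = 0.06781 L, so [N3-] = 0.002118/0.06781 = 0.03123 M.
Kb = Kw/Ka = 1.0e-14 / 1.9 x 10^-5 = 5.26e-10.
[OH^-] = sqrt(Kb x [N3-]) = sqrt(5.26e-10 x 0.03123) = 4.05e-6 M.
pOH = 5.39, so pH = 14.00 - 5.39 = 8.61.

8.61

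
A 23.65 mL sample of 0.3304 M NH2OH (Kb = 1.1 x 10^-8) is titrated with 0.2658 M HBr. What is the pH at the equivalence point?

n(NH2OH) = 0.3304 x 0.02365 = 0.007814 mol; V(HBr) at equivalence = 0.007814/0.2658 = 0.02940 L.
At equivalence the base is fully converted to NH3OH+; total volume = 0.05305 L, so [NH3OH+] = 0.007814/0.05305 = 0.1473 M.
Ka(NH3OH+) = Kw/Kb = 1.0e-14 / 1.1 x 10^-8 = 9.09e-7.
[H^+] = sqrt(Ka x [NH3OH+]) = sqrt(9.09e-7 x 0.1473) = 0.000366 M.
pH = -log(0.000366) = 3.44.

3.44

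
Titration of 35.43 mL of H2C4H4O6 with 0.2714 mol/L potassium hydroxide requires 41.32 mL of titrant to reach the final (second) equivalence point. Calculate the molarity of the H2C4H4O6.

0.158 M

n(KOH) = 0.2714 x 0.04132 = 0.01121 mol.
At the final (second) equivalence point, 2 mol OH^- react per mol H2C4H4O6, so n(H2C4H4O6) = 0.01121 / 2 = 0.005607 mol.
[H2C4H4O6] = 0.005607 / 0.03543 L = 0.158 M.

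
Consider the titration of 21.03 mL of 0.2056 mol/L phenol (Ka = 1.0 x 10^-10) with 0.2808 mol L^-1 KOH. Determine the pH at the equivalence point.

n(C6H5OH) = 0.2056 x 0.02103 = 0.004324 mol; V(KOH) at equivalence = 0.004324/0.2808 = 0.01540 L.
At equivalence all the acid is converted to C6H5O-; total volume = 0.02103 + 0.01540 = 0.03643 L, so [C6H5O-] = 0.004324/0.03643 = 0.1187 M.
Kb = Kw/Ka = 1.0e-14 / 1.0 x 10^-10 = 0.000100.
[OH^-] = sqrt(Kb x [C6H5O-]) = sqrt(0.000100 x 0.1187) = 0.00345 M.
pOH = 2.46, so pH = 14.00 - 2.46 = 11.54.

11.54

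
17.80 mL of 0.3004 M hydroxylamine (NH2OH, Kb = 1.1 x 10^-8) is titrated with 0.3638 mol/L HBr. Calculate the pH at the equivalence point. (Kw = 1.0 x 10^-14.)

3.41

n(NH2OH) = 0.3004 x 0.01780 = 0.005347 mol; V(HBr) at equivalence = 0.005347/0.3638 = 0.01470 L.
At equivalence the base is fully converted to NH3OH+; total volume = 0.03250 L, so [NH3OH+] = 0.005347/0.03250 = 0.1645 M.
Ka(NH3OH+) = Kw/Kb = 1.0e-14 / 1.1 x 10^-8 = 9.09e-7.
[H^+] = sqrt(Ka x [NH3OH+]) = sqrt(9.09e-7 x 0.1645) = 0.000387 M.
pH = -log(0.000387) = 3.41.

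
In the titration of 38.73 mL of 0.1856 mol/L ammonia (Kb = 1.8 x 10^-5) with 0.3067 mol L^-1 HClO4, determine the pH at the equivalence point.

5.10

n(NH3) = 0.1856 x 0.03873 = 0.007188 mol; V(HClO4) at equivalence = 0.007188/0.3067 = 0.02344 L.
At equivalence the base is fully converted to NH4+; total volume = 0.06217 L, so [NH4+] = 0.007188/0.06217 = 0.1156 M.
Ka(NH4+) = Kw/Kb = 1.0e-14 / 1.8 x 10^-5 = 5.56e-10.
[H^+] = sqrt(Ka x [NH4+]) = sqrt(5.56e-10 x 0.1156) = 8.01e-6 M.
pH = -log(8.01e-6) = 5.10.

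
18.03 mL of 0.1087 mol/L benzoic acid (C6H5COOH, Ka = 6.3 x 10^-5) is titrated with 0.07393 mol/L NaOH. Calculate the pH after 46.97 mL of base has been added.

n(acid) = 0.1087 x 0.01803 = 0.001960 mol; n(NaOH) added = 0.07393 x 0.04697 = 0.003472 mol.
Base is in excess by 0.003472 - 0.001960 = 0.001513 mol in a total volume of 0.06500 L.
[OH^-] = 0.001513/0.06500 = 0.02327 M, so pOH = 1.63 and pH = 14.00 - 1.63 = 12.37.

12.37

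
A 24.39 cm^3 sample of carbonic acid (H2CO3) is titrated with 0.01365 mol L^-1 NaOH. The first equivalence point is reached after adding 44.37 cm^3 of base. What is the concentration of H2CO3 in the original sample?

n(NaOH) = 0.01365 x 0.04437 = 0.0006057 mol.
At the first equivalence point, 1 mol OH^- react per mol H2CO3, so n(H2CO3) = 0.0006057 / 1 = 0.0006057 mol.
[H2CO3] = 0.0006057 / 0.02439 L = 0.0248 M.

0.0248 M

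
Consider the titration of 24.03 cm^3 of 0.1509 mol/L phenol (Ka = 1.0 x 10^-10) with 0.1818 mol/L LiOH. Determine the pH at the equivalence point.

n(C6H5OH) = 0.1509 x 0.02403 = 0.003626 mol; V(LiOH) at equivalence = 0.003626/0.1818 = 0.01995 L.
At equivalence all the acid is converted to C6H5O-; total volume = 0.02403 + 0.01995 = 0.04398 L, so [C6H5O-] = 0.003626/0.04398 = 0.08246 M.
Kb = Kw/Ka = 1.0e-14 / 1.0 x 10^-10 = 0.000100.
[OH^-] = sqrt(Kb x [C6H5O-]) = sqrt(0.000100 x 0.08246) = 0.00287 M.
pOH = 2.54, so pH = 14.00 - 2.54 = 11.46.

11.46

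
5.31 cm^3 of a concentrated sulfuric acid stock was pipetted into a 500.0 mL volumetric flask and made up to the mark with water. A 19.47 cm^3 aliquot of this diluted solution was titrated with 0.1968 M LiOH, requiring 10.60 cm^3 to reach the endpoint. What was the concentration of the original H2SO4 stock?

n(LiOH) = 0.1968 x 0.01060 = 0.002086 mol.
n(H2SO4) in the aliquot = 0.002086 x 1/2 = 0.001043 mol.
[diluted H2SO4] = 0.001043 / 0.01947 = 0.05357 M.
Dilution factor = 500.0/5.310 = 94.16, so [stock] = 0.05357 x 94.16 = 5.04 M.

5.04 M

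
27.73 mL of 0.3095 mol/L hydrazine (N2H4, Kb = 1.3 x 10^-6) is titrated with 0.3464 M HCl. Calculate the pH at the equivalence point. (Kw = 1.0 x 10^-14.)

4.45

n(N2H4) = 0.3095 x 0.02773 = 0.008582 mol; V(HCl) at equivalence = 0.008582/0.3464 = 0.02478 L.
At equivalence the base is fully converted to N2H5+; total volume = 0.05251 L, so [N2H5+] = 0.008582/0.05251 = 0.1635 M.
Ka(N2H5+) = Kw/Kb = 1.0e-14 / 1.3 x 10^-6 = 7.69e-9.
[H^+] = sqrt(Ka x [N2H5+]) = sqrt(7.69e-9 x 0.1635) = 3.55e-5 M.
pH = -log(3.55e-5) = 4.45.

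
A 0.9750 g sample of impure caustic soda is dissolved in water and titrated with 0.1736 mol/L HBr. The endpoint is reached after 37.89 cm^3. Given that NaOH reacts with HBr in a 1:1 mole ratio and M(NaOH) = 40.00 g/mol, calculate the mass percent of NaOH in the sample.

27.0%

n(HBr) = 0.1736 x 0.03789 = 0.006578 mol.
n(NaOH) = 0.006578 / 1 = 0.006578 mol.
mass of NaOH = 0.006578 x 40.00 = 0.2631 g.
% purity = 0.2631 / 0.9750 x 100 = 27.0%.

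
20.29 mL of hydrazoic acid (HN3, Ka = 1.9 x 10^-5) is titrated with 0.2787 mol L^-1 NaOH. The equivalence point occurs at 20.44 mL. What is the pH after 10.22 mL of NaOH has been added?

10.22 mL is exactly half the equivalence volume (20.44/2), i.e. the half-equivalence point.
There, n(HA) = n(A^-), so pH = pKa = -log(1.9 x 10^-5) = 4.72.

4.72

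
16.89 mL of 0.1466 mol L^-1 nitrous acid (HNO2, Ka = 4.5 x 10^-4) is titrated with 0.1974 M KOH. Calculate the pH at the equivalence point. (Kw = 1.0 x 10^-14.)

8.14

n(HNO2) = 0.1466 x 0.01689 = 0.002476 mol; V(KOH) at equivalence = 0.002476/0.1974 = 0.01254 L.
At equivalence all the acid is converted to NO2-; total volume = 0.01689 + 0.01254 = 0.02943 L, so [NO2-] = 0.002476/0.02943 = 0.08412 M.
Kb = Kw/Ka = 1.0e-14 / 4.5 x 10^-4 = 2.22e-11.
[OH^-] = sqrt(Kb x [NO2-]) = sqrt(2.22e-11 x 0.08412) = 1.37e-6 M.
pOH = 5.86, so pH = 14.00 - 5.86 = 8.14.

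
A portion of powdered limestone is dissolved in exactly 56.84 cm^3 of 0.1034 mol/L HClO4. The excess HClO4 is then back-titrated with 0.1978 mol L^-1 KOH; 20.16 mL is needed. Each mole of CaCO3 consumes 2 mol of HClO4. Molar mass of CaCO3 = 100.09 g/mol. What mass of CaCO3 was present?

0.0946 g

Total n(HClO4) added = 0.1034 x 0.05684 = 0.005877 mol.
n(KOH) used = 0.1978 x 0.02016 = 0.003988 mol, which equals the excess n(HClO4).
So n(HClO4) consumed by the sample = 0.005877 - 0.003988 = 0.001890 mol.
n(CaCO3) = 0.001890 / 2 = 0.0009448 mol.
mass = 0.0009448 mol x 100.09 g/mol = 0.0946 g.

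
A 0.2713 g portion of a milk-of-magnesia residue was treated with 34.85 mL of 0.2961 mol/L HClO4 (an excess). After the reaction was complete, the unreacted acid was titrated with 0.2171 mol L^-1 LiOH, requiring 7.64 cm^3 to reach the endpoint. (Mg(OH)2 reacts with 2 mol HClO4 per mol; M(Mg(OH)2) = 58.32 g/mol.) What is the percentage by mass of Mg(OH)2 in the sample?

93.1%

Total n(HClO4) added = 0.2961 x 0.03485 = 0.01032 mol.
n(LiOH) used = 0.2171 x 0.007640 = 0.001659 mol, which equals the excess n(HClO4).
So n(HClO4) consumed by the sample = 0.01032 - 0.001659 = 0.008660 mol.
n(Mg(OH)2) = 0.008660 / 2 = 0.004330 mol.
mass Mg(OH)2 = 0.004330 x 58.32 = 0.2525 g, so %Mg(OH)2 = 0.2525/0.2713 x 100 = 93.1%.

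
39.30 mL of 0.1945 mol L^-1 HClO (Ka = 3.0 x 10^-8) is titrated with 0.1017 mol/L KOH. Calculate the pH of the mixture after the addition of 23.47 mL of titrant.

Initial n(HClO) = 0.1945 x 0.03930 = 0.007644 mol.
n(KOH) added = 0.1017 x 0.02347 = 0.002387 mol, converting that many moles of HClO to ClO-.
Remaining n(HClO) = 0.005257 mol; n(ClO-) = 0.002387 mol.
By Henderson-Hasselbalch, pH = pKa + log([A^-]/[HA]) = 7.52 + log(0.002387/0.005257) = 7.52 + (-0.34) = 7.18.

7.18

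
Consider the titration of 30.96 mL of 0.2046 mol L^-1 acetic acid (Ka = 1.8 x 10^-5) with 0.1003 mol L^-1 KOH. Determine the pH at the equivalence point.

8.79

n(CH3COOH) = 0.2046 x 0.03096 = 0.006334 mol; V(KOH) at equivalence = 0.006334/0.1003 = 0.06315 L.
At equivalence all the acid is converted to CH3COO-; total volume = 0.03096 + 0.06315 = 0.09411 L, so [CH3COO-] = 0.006334/0.09411 = 0.06731 M.
Kb = Kw/Ka = 1.0e-14 / 1.8 x 10^-5 = 5.56e-10.
[OH^-] = sqrt(Kb x [CH3COO-]) = sqrt(5.56e-10 x 0.06731) = 6.11e-6 M.
pOH = 5.21, so pH = 14.00 - 5.21 = 8.79.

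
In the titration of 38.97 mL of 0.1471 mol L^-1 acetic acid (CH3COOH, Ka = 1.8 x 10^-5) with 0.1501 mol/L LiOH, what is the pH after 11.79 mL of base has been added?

Initial n(CH3COOH) = 0.1471 x 0.03897 = 0.005732 mol.
n(LiOH) added = 0.1501 x 0.01179 = 0.001770 mol, converting that many moles of CH3COOH to CH3COO-.
Remaining n(CH3COOH) = 0.003963 mol; n(CH3COO-) = 0.001770 mol.
By Henderson-Hasselbalch, pH = pKa + log([A^-]/[HA]) = 4.74 + log(0.001770/0.003963) = 4.74 + (-0.35) = 4.39.

4.39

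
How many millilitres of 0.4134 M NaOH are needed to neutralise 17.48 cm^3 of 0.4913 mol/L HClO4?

20.8 mL

n(HClO4) = 0.4913 mol/L x 0.01748 L = 0.008588 mol.
At equivalence n(NaOH) = n(HClO4) = 0.008588 mol.
V(NaOH) = 0.008588 / 0.4134 = 0.02077 L = 20.8 mL.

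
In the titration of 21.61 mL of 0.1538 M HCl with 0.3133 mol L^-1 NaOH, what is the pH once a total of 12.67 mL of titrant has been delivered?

n(acid) = 0.1538 x 0.02161 = 0.003324 mol; n(NaOH) added = 0.3133 x 0.01267 = 0.003970 mol.
Base is in excess by 0.003970 - 0.003324 = 0.0006459 mol in a total volume of 0.03428 L.
[OH^-] = 0.0006459/0.03428 = 0.01884 M, so pOH = 1.72 and pH = 14.00 - 1.72 = 12.28.

12.28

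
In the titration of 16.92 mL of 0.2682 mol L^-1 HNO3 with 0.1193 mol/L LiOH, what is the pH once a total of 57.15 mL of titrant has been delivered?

n(acid) = 0.2682 x 0.01692 = 0.004538 mol; n(LiOH) added = 0.1193 x 0.05715 = 0.006818 mol.
Base is in excess by 0.006818 - 0.004538 = 0.002280 mol in a total volume of 0.07407 L.
[OH^-] = 0.002280/0.07407 = 0.03078 M, so pOH = 1.51 and pH = 14.00 - 1.51 = 12.49.

12.49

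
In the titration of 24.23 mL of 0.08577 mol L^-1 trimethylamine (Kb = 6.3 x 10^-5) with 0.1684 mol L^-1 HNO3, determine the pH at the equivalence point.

5.52

n((CH3)3N) = 0.08577 x 0.02423 = 0.002078 mol; V(HNO3) at equivalence = 0.002078/0.1684 = 0.01234 L.
At equivalence the base is fully converted to (CH3)3NH+; total volume = 0.03657 L, so [(CH3)3NH+] = 0.002078/0.03657 = 0.05683 M.
Ka((CH3)3NH+) = Kw/Kb = 1.0e-14 / 6.3 x 10^-5 = 1.59e-10.
[H^+] = sqrt(Ka x [(CH3)3NH+]) = sqrt(1.59e-10 x 0.05683) = 3.00e-6 M.
pH = -log(3.00e-6) = 5.52.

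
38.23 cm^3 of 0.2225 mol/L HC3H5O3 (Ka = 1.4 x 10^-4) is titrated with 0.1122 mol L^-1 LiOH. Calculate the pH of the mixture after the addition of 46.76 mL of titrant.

4.06

Initial n(HC3H5O3) = 0.2225 x 0.03823 = 0.008506 mol.
n(LiOH) added = 0.1122 x 0.04676 = 0.005246 mol, converting that many moles of HC3H5O3 to C3H5O3-.
Remaining n(HC3H5O3) = 0.003260 mol; n(C3H5O3-) = 0.005246 mol.
By Henderson-Hasselbalch, pH = pKa + log([A^-]/[HA]) = 3.85 + log(0.005246/0.003260) = 3.85 + (+0.21) = 4.06.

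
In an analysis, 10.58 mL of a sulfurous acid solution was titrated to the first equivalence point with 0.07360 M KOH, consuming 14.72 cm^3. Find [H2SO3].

n(KOH) = 0.07360 x 0.01472 = 0.001083 mol.
At the first equivalence point, 1 mol OH^- react per mol H2SO3, so n(H2SO3) = 0.001083 / 1 = 0.001083 mol.
[H2SO3] = 0.001083 / 0.01058 L = 0.102 M.

0.102 M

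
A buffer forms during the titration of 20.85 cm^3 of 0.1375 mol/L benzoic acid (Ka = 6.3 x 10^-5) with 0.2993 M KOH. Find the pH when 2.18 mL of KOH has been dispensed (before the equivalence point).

3.67

Initial n(C6H5COOH) = 0.1375 x 0.02085 = 0.002867 mol.
n(KOH) added = 0.2993 x 0.002180 = 0.0006525 mol, converting that many moles of C6H5COOH to C6H5COO-.
Remaining n(C6H5COOH) = 0.002214 mol; n(C6H5COO-) = 0.0006525 mol.
By Henderson-Hasselbalch, pH = pKa + log([A^-]/[HA]) = 4.20 + log(0.0006525/0.002214) = 4.20 + (-0.53) = 3.67.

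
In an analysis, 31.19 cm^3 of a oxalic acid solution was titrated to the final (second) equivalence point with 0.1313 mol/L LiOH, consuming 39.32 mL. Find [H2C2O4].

n(LiOH) = 0.1313 x 0.03932 = 0.005163 mol.
At the final (second) equivalence point, 2 mol OH^- react per mol H2C2O4, so n(H2C2O4) = 0.005163 / 2 = 0.002581 mol.
[H2C2O4] = 0.002581 / 0.03119 L = 0.0828 M.

0.0828 M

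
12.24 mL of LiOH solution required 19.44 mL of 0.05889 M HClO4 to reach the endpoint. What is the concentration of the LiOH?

0.0935 M

n(HClO4) delivered = 0.05889 x 0.01944 = 0.001145 mol.
For a 1:1 reaction, n(LiOH) = 0.001145 mol.
[LiOH] = 0.001145 mol / 0.01224 L = 0.0935 M.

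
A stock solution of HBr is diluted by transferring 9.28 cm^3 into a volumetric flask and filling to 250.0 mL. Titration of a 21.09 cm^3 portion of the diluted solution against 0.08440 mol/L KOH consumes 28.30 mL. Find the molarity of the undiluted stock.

n(KOH) = 0.08440 x 0.02830 = 0.002389 mol.
n(HBr) in the aliquot = 0.002389 mol.
[diluted HBr] = 0.002389 / 0.02109 = 0.1133 M.
Dilution factor = 250.0/9.280 = 26.94, so [stock] = 0.1133 x 26.94 = 3.05 M.

3.05 M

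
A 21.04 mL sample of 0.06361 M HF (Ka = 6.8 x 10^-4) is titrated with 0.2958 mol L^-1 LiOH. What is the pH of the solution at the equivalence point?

7.94

n(HF) = 0.06361 x 0.02104 = 0.001338 mol; V(LiOH) at equivalence = 0.001338/0.2958 = 0.004525 L.
At equivalence all the acid is converted to F-; total volume = 0.02104 + 0.004525 = 0.02556 L, so [F-] = 0.001338/0.02556 = 0.05235 M.
Kb = Kw/Ka = 1.0e-14 / 6.8 x 10^-4 = 1.47e-11.
[OH^-] = sqrt(Kb x [F-]) = sqrt(1.47e-11 x 0.05235) = 8.77e-7 M.
pOH = 6.06, so pH = 14.00 - 6.06 = 7.94.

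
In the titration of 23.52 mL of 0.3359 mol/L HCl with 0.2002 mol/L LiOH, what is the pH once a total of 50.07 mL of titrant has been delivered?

12.46

n(acid) = 0.3359 x 0.02352 = 0.007900 mol; n(LiOH) added = 0.2002 x 0.05007 = 0.01002 mol.
Base is in excess by 0.01002 - 0.007900 = 0.002124 mol in a total volume of 0.07359 L.
[OH^-] = 0.002124/0.07359 = 0.02886 M, so pOH = 1.54 and pH = 14.00 - 1.54 = 12.46.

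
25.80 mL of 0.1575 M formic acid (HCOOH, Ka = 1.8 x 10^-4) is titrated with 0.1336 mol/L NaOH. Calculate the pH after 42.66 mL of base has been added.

n(acid) = 0.1575 x 0.02580 = 0.004064 mol; n(NaOH) added = 0.1336 x 0.04266 = 0.005699 mol.
Base is in excess by 0.005699 - 0.004064 = 0.001636 mol in a total volume of 0.06846 L.
[OH^-] = 0.001636/0.06846 = 0.02390 M, so pOH = 1.62 and pH = 14.00 - 1.62 = 12.38.

12.38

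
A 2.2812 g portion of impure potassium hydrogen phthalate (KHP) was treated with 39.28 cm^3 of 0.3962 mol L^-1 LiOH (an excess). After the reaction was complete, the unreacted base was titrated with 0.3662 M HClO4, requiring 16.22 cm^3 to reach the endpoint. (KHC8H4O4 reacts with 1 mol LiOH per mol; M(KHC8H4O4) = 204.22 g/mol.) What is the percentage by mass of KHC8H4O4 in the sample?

Total n(LiOH) added = 0.3962 x 0.03928 = 0.01556 mol.
n(HClO4) used = 0.3662 x 0.01622 = 0.005940 mol, which equals the excess n(LiOH).
So n(LiOH) consumed by the sample = 0.01556 - 0.005940 = 0.009623 mol.
n(KHC8H4O4) = 0.009623 / 1 = 0.009623 mol.
mass KHC8H4O4 = 0.009623 x 204.22 = 1.965 g, so %KHC8H4O4 = 1.965/2.2812 x 100 = 86.1%.

86.1%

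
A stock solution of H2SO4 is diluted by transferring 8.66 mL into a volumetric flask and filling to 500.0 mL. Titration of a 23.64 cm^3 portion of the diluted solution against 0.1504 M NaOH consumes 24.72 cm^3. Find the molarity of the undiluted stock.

n(NaOH) = 0.1504 x 0.02472 = 0.003718 mol.
n(H2SO4) in the aliquot = 0.003718 x 1/2 = 0.001859 mol.
[diluted H2SO4] = 0.001859 / 0.02364 = 0.07864 M.
Dilution factor = 500.0/8.660 = 57.74, so [stock] = 0.07864 x 57.74 = 4.54 M.

4.54 M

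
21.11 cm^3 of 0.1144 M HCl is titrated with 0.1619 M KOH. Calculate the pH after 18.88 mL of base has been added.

n(acid) = 0.1144 x 0.02111 = 0.002415 mol; n(KOH) added = 0.1619 x 0.01888 = 0.003057 mol.
Base is in excess by 0.003057 - 0.002415 = 0.0006417 mol in a total volume of 0.03999 L.
[OH^-] = 0.0006417/0.03999 = 0.01605 M, so pOH = 1.79 and pH = 14.00 - 1.79 = 12.21.

12.21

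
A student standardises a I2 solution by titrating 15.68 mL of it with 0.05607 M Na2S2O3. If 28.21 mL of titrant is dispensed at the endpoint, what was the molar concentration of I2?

0.0504 M

n(Na2S2O3) = 0.05607 x 0.02821 = 0.001582 mol.
From the balanced equation, 2 mol Na2S2O3 reacts with 1 mol I2, so n(I2) = 0.001582 x 1/2 = 0.0007909 mol.
[I2] = 0.0007909 / 0.01568 L = 0.0504 M.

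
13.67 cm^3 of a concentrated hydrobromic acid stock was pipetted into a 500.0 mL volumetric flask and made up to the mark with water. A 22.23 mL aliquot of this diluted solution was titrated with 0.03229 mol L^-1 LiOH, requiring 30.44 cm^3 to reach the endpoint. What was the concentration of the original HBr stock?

1.62 M

n(LiOH) = 0.03229 x 0.03044 = 0.0009829 mol.
n(HBr) in the aliquot = 0.0009829 mol.
[diluted HBr] = 0.0009829 / 0.02223 = 0.04422 M.
Dilution factor = 500.0/13.67 = 36.58, so [stock] = 0.04422 x 36.58 = 1.62 M.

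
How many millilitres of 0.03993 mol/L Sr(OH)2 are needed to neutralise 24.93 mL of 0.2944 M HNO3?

91.9 mL

n(HNO3) = 0.2944 mol/L x 0.02493 L = 0.007339 mol.
The neutralisation is 2 HNO3 : 1 Sr(OH)2, so n(Sr(OH)2) = 0.007339 x 1/2 = 0.003670 mol.
V(Sr(OH)2) = 0.003670 / 0.03993 = 0.09190 L = 91.9 mL.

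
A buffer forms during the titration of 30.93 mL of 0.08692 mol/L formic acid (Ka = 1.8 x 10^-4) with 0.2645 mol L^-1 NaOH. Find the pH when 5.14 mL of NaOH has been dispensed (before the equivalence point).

Initial n(HCOOH) = 0.08692 x 0.03093 = 0.002688 mol.
n(NaOH) added = 0.2645 x 0.005140 = 0.001360 mol, converting that many moles of HCOOH to HCOO-.
Remaining n(HCOOH) = 0.001329 mol; n(HCOO-) = 0.001360 mol.
By Henderson-Hasselbalch, pH = pKa + log([A^-]/[HA]) = 3.74 + log(0.001360/0.001329) = 3.74 + (+0.01) = 3.75.

3.75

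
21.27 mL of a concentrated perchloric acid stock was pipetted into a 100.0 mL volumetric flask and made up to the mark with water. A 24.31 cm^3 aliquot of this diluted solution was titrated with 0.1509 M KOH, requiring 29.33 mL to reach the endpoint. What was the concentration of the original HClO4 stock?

n(KOH) = 0.1509 x 0.02933 = 0.004426 mol.
n(HClO4) in the aliquot = 0.004426 mol.
[diluted HClO4] = 0.004426 / 0.02431 = 0.1821 M.
Dilution factor = 100.0/21.27 = 4.701, so [stock] = 0.1821 x 4.701 = 0.856 M.

0.856 M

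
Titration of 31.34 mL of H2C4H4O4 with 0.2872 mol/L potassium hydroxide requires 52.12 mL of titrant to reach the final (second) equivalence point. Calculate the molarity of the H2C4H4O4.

0.239 M

n(KOH) = 0.2872 x 0.05212 = 0.01497 mol.
At the final (second) equivalence point, 2 mol OH^- react per mol H2C4H4O4, so n(H2C4H4O4) = 0.01497 / 2 = 0.007484 mol.
[H2C4H4O4] = 0.007484 / 0.03134 L = 0.239 M.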